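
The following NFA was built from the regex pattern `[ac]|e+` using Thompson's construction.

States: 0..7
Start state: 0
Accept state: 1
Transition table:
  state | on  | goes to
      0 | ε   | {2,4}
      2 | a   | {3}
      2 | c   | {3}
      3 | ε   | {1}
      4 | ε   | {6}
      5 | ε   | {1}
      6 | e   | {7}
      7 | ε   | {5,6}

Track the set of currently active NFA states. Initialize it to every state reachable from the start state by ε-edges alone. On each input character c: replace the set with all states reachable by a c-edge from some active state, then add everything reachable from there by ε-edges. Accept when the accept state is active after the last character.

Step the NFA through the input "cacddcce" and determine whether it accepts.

S₀ = ε-closure({0}) = {0,2,4,6}
'c' @ 1: {1,3}  (accept∈set)
'a' @ 2: {}  — dead — no transitions
rest 'cddcce' ignored (set empty)
final: {}; accept 1 not in set

Answer: REJECT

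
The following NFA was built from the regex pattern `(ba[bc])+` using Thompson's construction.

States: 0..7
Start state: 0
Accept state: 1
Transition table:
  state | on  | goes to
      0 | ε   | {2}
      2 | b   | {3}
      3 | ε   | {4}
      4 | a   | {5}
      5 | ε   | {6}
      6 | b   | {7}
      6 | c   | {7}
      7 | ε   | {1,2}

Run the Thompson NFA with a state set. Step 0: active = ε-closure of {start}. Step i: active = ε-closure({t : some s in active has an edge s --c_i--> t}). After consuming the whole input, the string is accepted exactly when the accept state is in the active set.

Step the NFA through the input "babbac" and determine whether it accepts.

S₀ = ε-closure({0}) = {0,2}
'b' @ 1: {3,4}
'a' @ 2: {5,6}
'b' @ 3: {1,2,7}  [accepting]
'b' @ 4: {3,4}
'a' @ 5: {5,6}
'c' @ 6: {1,2,7}  [accepting]
end set {1,2,7} — state 1 in

Answer: ACCEPT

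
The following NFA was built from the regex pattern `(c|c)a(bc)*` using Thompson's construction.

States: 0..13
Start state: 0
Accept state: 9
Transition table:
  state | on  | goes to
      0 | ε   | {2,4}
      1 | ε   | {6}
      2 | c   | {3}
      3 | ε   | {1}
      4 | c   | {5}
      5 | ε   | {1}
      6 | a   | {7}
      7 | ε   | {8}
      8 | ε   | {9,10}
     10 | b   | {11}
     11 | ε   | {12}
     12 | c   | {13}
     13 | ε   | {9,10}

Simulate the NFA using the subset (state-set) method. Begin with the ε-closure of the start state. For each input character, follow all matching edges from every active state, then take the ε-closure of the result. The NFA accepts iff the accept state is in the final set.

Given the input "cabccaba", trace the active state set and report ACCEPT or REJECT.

Answer: REJECT

Steps:
start: ε-closure({0}) = {0,2,4}
'c' @ 1: {1,3,5,6}
'a' @ 2: {7,8,9,10}  (accept∈set)
'b' @ 3: {11,12}
'c' @ 4: {9,10,13}  (accept∈set)
'c' @ 5: {}  — state set empty
rest 'aba' ignored (set empty)
end set {} — state 9 not in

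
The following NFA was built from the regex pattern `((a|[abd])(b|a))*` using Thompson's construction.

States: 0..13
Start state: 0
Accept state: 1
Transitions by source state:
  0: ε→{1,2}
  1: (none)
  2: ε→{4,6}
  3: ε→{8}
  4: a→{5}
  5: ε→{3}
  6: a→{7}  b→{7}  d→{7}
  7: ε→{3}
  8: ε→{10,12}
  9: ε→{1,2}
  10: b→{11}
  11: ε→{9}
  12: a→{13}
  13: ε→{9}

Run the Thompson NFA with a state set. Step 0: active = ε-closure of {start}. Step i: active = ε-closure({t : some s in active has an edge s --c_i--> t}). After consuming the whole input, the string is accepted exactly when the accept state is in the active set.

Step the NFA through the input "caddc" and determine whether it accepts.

start: ε-closure({0}) = {0,1,2,4,6}
'c' @ 1: {}  — dead — no transitions
rest 'addc' ignored (set empty)
final: {}; accept 1 not in set

Answer: REJECT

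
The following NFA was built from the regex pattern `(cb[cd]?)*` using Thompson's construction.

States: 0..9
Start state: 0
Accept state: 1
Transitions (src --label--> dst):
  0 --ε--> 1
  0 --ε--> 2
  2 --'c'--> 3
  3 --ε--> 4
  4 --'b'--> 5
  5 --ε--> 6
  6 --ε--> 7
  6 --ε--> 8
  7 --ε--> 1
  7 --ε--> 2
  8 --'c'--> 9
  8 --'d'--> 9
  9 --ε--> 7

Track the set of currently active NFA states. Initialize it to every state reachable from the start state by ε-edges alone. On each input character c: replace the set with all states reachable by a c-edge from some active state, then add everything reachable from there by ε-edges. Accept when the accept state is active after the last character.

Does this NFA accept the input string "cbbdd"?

Answer: REJECT

Derivation:
S₀ = ε-closure({0}) = {0,1,2}
'c' @ 1: {3,4}
'b' @ 2: {1,2,5,6,7,8}  (accept∈set)
'b' @ 3: {}  — state set empty
rest 'dd' ignored (set empty)
final: {}; accept 1 not in set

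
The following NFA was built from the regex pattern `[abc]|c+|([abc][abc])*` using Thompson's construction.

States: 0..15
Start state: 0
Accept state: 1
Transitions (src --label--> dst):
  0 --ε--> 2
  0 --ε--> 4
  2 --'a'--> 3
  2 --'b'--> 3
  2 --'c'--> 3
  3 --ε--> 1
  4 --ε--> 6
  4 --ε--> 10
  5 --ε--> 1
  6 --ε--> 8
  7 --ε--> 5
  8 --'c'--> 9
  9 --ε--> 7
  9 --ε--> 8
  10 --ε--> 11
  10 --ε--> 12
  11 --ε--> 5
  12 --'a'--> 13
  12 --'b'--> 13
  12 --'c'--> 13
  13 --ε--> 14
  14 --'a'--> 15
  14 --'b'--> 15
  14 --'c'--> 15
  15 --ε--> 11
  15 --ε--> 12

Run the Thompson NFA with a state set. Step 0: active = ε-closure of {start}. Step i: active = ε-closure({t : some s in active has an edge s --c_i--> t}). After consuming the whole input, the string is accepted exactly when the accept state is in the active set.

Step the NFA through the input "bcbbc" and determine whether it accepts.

S₀ = ε-closure({0}) = {0,1,2,4,5,6,8,10,11,12}
'b' @ 1: {1,3,13,14}  ✓accept
'c' @ 2: {1,5,11,12,15}  ✓accept
'b' @ 3: {13,14}
'b' @ 4: {1,5,11,12,15}  ✓accept
'c' @ 5: {13,14}
after full input: {13,14}  (accept=1 not in)

Answer: REJECT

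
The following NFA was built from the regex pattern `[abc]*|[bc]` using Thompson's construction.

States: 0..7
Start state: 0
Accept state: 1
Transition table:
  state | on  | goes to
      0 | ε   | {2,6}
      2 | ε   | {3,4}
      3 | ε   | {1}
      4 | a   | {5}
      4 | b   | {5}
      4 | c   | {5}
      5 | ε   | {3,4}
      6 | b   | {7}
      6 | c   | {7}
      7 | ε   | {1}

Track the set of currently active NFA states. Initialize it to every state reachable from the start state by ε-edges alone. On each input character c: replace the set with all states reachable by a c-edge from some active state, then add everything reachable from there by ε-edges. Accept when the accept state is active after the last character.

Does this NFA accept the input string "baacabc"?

initial (ε-close {0}): {0,1,2,3,4,6}
'b' @ 1: {1,3,4,5,7}  (accept∈set)
'a' @ 2: {1,3,4,5}  (accept∈set)
'a' @ 3: {1,3,4,5}  (accept∈set)
'c' @ 4: {1,3,4,5}  (accept∈set)
'a' @ 5: {1,3,4,5}  (accept∈set)
'b' @ 6: {1,3,4,5}  (accept∈set)
'c' @ 7: {1,3,4,5}  (accept∈set)
end set {1,3,4,5} — state 1 in

Answer: ACCEPT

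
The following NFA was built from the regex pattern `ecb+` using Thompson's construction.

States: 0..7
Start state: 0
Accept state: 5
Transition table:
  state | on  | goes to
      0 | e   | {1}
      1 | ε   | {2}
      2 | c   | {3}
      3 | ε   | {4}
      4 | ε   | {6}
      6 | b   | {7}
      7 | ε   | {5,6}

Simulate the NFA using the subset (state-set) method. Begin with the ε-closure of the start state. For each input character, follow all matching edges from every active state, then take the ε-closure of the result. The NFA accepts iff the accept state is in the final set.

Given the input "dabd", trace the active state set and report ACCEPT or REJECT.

S₀ = ε-closure({0}) = {0}
'd' @ 1: {}  — state set empty
rest 'abd' ignored (set empty)
after full input: {}  (accept=5 not in)

Answer: REJECT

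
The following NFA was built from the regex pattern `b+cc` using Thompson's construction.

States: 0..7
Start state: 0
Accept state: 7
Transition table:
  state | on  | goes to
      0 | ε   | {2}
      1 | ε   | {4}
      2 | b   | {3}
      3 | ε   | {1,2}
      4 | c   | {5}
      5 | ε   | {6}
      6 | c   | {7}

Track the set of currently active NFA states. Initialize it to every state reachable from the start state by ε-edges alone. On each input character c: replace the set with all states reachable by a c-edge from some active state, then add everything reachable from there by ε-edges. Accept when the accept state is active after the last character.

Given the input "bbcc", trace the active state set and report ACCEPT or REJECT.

start: ε-closure({0}) = {0,2}
'b' @ 1: {1,2,3,4}
'b' @ 2: {1,2,3,4}
'c' @ 3: {5,6}
'c' @ 4: {7}  ✓accept
after full input: {7}  (accept=7 in)

Answer: ACCEPT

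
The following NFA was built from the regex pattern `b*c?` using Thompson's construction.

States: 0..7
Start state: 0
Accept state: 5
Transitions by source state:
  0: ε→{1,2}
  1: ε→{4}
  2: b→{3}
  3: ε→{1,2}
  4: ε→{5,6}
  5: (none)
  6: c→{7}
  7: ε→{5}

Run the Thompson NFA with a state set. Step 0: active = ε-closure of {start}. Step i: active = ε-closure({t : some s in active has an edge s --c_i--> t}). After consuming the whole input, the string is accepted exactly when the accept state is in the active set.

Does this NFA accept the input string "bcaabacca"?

Answer: REJECT

Trace:
S₀ = ε-closure({0}) = {0,1,2,4,5,6}
'b' @ 1: {1,2,3,4,5,6}  [accepting]
'c' @ 2: {5,7}  [accepting]
'a' @ 3: {}  — state set empty
rest 'abacca' ignored (set empty)
end set {} — state 5 not in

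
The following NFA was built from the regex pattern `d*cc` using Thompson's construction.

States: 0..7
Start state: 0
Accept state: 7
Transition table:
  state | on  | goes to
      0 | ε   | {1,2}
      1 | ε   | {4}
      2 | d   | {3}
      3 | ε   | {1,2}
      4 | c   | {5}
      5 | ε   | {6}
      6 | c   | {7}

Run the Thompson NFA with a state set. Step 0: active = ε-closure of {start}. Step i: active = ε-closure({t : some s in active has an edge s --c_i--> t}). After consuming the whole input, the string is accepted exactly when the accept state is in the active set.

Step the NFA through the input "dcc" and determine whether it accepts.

Answer: ACCEPT

Derivation:
S₀ = ε-closure({0}) = {0,1,2,4}
'd' @ 1: {1,2,3,4}
'c' @ 2: {5,6}
'c' @ 3: {7}  [accepting]
final: {7}; accept 7 in set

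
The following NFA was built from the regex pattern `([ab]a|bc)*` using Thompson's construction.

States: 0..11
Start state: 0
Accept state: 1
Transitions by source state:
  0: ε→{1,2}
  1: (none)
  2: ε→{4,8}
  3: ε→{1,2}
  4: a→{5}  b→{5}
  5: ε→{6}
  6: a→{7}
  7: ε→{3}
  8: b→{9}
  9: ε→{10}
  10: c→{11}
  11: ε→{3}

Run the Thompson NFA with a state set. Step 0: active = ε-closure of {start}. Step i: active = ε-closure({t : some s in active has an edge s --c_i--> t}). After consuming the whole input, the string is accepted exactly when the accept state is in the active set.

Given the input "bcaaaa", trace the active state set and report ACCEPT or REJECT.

start: ε-closure({0}) = {0,1,2,4,8}
'b' @ 1: {5,6,9,10}
'c' @ 2: {1,2,3,4,8,11}  (accept∈set)
'a' @ 3: {5,6}
'a' @ 4: {1,2,3,4,7,8}  (accept∈set)
'a' @ 5: {5,6}
'a' @ 6: {1,2,3,4,7,8}  (accept∈set)
after full input: {1,2,3,4,7,8}  (accept=1 in)

Answer: ACCEPT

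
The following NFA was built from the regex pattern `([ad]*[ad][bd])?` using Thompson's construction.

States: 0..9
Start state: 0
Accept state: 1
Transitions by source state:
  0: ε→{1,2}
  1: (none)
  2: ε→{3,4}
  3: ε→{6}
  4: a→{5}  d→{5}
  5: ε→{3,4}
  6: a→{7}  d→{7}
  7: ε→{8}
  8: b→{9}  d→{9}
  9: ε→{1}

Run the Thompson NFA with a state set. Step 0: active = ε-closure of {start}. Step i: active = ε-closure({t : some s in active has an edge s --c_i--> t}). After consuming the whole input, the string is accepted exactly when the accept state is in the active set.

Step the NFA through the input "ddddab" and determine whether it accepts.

S₀ = ε-closure({0}) = {0,1,2,3,4,6}
'd' @ 1: {3,4,5,6,7,8}
'd' @ 2: {1,3,4,5,6,7,8,9}  (accept∈set)
'd' @ 3: {1,3,4,5,6,7,8,9}  (accept∈set)
'd' @ 4: {1,3,4,5,6,7,8,9}  (accept∈set)
'a' @ 5: {3,4,5,6,7,8}
'b' @ 6: {1,9}  (accept∈set)
end set {1,9} — state 1 in

Answer: ACCEPT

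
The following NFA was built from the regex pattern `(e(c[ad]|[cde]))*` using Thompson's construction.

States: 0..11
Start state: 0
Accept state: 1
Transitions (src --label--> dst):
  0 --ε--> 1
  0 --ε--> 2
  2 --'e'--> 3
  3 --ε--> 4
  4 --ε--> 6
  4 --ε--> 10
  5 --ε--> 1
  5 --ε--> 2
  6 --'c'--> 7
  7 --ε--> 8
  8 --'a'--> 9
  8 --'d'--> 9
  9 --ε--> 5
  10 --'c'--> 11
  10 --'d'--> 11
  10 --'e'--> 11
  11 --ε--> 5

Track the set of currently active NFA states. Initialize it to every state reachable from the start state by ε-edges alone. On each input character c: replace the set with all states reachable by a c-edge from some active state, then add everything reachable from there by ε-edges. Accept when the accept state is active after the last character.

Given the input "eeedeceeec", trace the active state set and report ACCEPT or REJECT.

S₀ = ε-closure({0}) = {0,1,2}
'e' @ 1: {3,4,6,10}
'e' @ 2: {1,2,5,11}  [accepting]
'e' @ 3: {3,4,6,10}
'd' @ 4: {1,2,5,11}  [accepting]
'e' @ 5: {3,4,6,10}
'c' @ 6: {1,2,5,7,8,11}  [accepting]
'e' @ 7: {3,4,6,10}
'e' @ 8: {1,2,5,11}  [accepting]
'e' @ 9: {3,4,6,10}
'c' @ 10: {1,2,5,7,8,11}  [accepting]
final: {1,2,5,7,8,11}; accept 1 in set

Answer: ACCEPT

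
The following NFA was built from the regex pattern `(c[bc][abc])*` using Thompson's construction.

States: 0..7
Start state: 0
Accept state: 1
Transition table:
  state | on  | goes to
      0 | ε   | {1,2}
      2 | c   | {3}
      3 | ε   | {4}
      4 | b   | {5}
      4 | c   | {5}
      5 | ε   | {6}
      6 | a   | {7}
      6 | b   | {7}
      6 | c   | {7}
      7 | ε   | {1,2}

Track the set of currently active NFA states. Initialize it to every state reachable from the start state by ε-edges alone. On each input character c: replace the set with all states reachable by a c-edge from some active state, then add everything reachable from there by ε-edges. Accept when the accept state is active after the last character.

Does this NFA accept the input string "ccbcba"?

S₀ = ε-closure({0}) = {0,1,2}
'c' @ 1: {3,4}
'c' @ 2: {5,6}
'b' @ 3: {1,2,7}  (accept∈set)
'c' @ 4: {3,4}
'b' @ 5: {5,6}
'a' @ 6: {1,2,7}  (accept∈set)
final: {1,2,7}; accept 1 in set

Answer: ACCEPT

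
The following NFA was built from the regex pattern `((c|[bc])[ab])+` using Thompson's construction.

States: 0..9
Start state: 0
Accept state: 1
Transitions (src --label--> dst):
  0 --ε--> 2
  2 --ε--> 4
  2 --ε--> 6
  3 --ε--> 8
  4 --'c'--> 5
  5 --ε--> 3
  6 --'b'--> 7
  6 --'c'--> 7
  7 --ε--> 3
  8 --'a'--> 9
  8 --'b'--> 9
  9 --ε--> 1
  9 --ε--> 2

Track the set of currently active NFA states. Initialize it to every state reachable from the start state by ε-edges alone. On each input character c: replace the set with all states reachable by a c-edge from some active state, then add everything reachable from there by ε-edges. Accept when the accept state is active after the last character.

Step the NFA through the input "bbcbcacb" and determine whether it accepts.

start: ε-closure({0}) = {0,2,4,6}
'b' @ 1: {3,7,8}
'b' @ 2: {1,2,4,6,9}  ✓accept
'c' @ 3: {3,5,7,8}
'b' @ 4: {1,2,4,6,9}  ✓accept
'c' @ 5: {3,5,7,8}
'a' @ 6: {1,2,4,6,9}  ✓accept
'c' @ 7: {3,5,7,8}
'b' @ 8: {1,2,4,6,9}  ✓accept
after full input: {1,2,4,6,9}  (accept=1 in)

Answer: ACCEPT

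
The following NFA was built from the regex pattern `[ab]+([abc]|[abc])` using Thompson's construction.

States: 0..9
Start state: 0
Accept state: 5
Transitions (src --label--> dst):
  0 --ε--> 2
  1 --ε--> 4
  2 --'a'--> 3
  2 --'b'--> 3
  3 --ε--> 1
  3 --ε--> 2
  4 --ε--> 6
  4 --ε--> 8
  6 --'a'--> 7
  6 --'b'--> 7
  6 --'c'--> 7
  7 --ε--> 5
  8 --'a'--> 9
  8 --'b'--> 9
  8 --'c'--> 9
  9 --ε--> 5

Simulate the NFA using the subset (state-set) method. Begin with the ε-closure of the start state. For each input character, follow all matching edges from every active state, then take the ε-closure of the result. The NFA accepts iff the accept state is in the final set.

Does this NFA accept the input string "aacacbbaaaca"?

Answer: REJECT

Derivation:
start: ε-closure({0}) = {0,2}
'a' @ 1: {1,2,3,4,6,8}
'a' @ 2: {1,2,3,4,5,6,7,8,9}  (accept∈set)
'c' @ 3: {5,7,9}  (accept∈set)
'a' @ 4: {}  — dead — no transitions
rest 'cbbaaaca' ignored (set empty)
after full input: {}  (accept=5 not in)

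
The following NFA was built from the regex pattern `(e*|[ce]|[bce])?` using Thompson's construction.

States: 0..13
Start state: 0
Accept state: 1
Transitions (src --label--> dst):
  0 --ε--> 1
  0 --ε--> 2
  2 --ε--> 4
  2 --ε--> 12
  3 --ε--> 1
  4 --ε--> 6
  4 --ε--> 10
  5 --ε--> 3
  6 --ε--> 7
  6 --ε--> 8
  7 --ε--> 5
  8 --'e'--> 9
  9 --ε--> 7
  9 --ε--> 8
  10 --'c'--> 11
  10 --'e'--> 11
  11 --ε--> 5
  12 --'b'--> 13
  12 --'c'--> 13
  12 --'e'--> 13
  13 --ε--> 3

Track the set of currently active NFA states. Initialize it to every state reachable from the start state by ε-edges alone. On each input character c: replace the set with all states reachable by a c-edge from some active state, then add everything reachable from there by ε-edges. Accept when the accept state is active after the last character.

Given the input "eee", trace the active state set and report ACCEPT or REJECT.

Answer: ACCEPT

Steps:
S₀ = ε-closure({0}) = {0,1,2,3,4,5,6,7,8,10,12}
'e' @ 1: {1,3,5,7,8,9,11,13}  (accept∈set)
'e' @ 2: {1,3,5,7,8,9}  (accept∈set)
'e' @ 3: {1,3,5,7,8,9}  (accept∈set)
final: {1,3,5,7,8,9}; accept 1 in set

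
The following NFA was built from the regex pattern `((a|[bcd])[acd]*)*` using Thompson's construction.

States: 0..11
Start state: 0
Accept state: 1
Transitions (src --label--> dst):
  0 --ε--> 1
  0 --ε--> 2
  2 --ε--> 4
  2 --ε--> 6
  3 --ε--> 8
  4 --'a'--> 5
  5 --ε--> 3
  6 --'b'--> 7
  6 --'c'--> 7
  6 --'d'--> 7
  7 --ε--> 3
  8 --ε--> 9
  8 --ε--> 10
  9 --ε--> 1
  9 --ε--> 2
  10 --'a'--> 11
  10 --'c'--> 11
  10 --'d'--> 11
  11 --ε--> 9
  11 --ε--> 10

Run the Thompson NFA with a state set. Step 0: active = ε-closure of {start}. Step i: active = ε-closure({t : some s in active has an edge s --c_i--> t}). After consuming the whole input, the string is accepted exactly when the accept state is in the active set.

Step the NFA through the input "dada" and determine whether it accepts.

Answer: ACCEPT

Steps:
S₀ = ε-closure({0}) = {0,1,2,4,6}
'd' @ 1: {1,2,3,4,6,7,8,9,10}  [accepting]
'a' @ 2: {1,2,3,4,5,6,8,9,10,11}  [accepting]
'd' @ 3: {1,2,3,4,6,7,8,9,10,11}  [accepting]
'a' @ 4: {1,2,3,4,5,6,8,9,10,11}  [accepting]
end set {1,2,3,4,5,6,8,9,10,11} — state 1 in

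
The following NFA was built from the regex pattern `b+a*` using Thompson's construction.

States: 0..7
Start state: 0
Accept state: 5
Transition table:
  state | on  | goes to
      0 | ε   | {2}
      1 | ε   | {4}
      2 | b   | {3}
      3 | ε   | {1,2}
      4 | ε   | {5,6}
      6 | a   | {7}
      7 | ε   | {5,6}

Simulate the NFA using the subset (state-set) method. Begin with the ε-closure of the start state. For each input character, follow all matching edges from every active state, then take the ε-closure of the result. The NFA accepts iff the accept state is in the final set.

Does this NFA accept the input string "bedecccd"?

Answer: REJECT

Steps:
initial (ε-close {0}): {0,2}
'b' @ 1: {1,2,3,4,5,6}  [accepting]
'e' @ 2: {}  — no active states
rest 'decccd' ignored (set empty)
final: {}; accept 5 not in set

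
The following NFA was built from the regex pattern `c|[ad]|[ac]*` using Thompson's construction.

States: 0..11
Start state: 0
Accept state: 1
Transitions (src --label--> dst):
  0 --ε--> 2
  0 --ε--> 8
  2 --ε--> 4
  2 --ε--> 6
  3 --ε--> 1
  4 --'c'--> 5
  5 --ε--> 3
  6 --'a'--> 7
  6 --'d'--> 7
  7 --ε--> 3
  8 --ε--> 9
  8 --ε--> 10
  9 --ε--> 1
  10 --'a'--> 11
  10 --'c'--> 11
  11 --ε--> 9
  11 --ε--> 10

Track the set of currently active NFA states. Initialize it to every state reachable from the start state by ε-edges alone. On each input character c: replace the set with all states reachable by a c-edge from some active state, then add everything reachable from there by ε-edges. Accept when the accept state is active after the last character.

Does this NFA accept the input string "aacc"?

S₀ = ε-closure({0}) = {0,1,2,4,6,8,9,10}
'a' @ 1: {1,3,7,9,10,11}  ✓accept
'a' @ 2: {1,9,10,11}  ✓accept
'c' @ 3: {1,9,10,11}  ✓accept
'c' @ 4: {1,9,10,11}  ✓accept
final: {1,9,10,11}; accept 1 in set

Answer: ACCEPT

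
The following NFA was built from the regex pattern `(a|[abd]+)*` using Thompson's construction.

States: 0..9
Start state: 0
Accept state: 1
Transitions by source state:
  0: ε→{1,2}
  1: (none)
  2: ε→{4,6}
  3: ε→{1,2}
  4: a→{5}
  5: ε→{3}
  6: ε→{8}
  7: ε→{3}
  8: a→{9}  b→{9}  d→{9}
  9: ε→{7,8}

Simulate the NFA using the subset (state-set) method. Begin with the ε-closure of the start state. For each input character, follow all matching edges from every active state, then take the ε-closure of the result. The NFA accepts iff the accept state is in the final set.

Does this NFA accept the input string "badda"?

initial (ε-close {0}): {0,1,2,4,6,8}
'b' @ 1: {1,2,3,4,6,7,8,9}  ✓accept
'a' @ 2: {1,2,3,4,5,6,7,8,9}  ✓accept
'd' @ 3: {1,2,3,4,6,7,8,9}  ✓accept
'd' @ 4: {1,2,3,4,6,7,8,9}  ✓accept
'a' @ 5: {1,2,3,4,5,6,7,8,9}  ✓accept
after full input: {1,2,3,4,5,6,7,8,9}  (accept=1 in)

Answer: ACCEPT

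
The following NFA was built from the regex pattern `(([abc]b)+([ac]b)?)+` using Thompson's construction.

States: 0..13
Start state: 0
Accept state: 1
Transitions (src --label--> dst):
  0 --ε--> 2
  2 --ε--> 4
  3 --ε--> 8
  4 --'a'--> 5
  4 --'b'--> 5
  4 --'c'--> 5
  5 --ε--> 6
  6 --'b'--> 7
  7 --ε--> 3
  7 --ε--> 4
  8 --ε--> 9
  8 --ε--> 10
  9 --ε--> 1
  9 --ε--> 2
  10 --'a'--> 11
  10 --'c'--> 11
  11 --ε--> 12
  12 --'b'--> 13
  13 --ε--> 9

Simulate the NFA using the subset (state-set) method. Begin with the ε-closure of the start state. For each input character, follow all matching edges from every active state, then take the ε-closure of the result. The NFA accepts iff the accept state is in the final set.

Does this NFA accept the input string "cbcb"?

initial (ε-close {0}): {0,2,4}
'c' @ 1: {5,6}
'b' @ 2: {1,2,3,4,7,8,9,10}  [accepting]
'c' @ 3: {5,6,11,12}
'b' @ 4: {1,2,3,4,7,8,9,10,13}  [accepting]
end set {1,2,3,4,7,8,9,10,13} — state 1 in

Answer: ACCEPT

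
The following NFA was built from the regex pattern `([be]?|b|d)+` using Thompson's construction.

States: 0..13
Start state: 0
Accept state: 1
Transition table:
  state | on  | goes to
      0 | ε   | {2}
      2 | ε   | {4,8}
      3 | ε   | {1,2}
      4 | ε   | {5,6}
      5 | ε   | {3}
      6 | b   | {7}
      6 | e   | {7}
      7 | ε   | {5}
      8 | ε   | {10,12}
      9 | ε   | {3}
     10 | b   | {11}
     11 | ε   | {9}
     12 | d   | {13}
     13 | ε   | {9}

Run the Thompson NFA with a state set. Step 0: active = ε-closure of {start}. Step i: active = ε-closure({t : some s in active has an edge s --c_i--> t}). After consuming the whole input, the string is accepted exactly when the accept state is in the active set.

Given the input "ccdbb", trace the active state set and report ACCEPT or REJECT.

Answer: REJECT

Trace:
S₀ = ε-closure({0}) = {0,1,2,3,4,5,6,8,10,12}
'c' @ 1: {}  — no active states
rest 'cdbb' ignored (set empty)
after full input: {}  (accept=1 not in)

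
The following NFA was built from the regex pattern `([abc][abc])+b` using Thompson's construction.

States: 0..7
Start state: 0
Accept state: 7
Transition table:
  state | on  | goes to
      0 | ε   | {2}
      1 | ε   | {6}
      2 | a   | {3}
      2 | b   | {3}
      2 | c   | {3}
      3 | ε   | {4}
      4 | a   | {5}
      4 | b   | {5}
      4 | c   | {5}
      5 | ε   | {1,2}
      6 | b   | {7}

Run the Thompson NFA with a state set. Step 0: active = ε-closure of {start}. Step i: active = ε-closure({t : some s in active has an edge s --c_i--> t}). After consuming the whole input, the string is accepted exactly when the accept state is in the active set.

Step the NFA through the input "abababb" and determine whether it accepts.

Answer: ACCEPT

Steps:
S₀ = ε-closure({0}) = {0,2}
'a' @ 1: {3,4}
'b' @ 2: {1,2,5,6}
'a' @ 3: {3,4}
'b' @ 4: {1,2,5,6}
'a' @ 5: {3,4}
'b' @ 6: {1,2,5,6}
'b' @ 7: {3,4,7}  (accept∈set)
end set {3,4,7} — state 7 in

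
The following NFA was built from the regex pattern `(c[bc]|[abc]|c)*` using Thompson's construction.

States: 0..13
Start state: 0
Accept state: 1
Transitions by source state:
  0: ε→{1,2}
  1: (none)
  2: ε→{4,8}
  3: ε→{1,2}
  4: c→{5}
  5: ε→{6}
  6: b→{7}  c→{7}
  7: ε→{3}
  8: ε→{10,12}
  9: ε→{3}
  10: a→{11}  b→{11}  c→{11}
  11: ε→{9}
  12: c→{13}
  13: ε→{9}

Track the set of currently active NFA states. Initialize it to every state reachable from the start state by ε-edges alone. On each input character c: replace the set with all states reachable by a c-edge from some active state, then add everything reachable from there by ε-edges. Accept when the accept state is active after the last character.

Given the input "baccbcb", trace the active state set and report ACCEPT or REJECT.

Answer: ACCEPT

Steps:
initial (ε-close {0}): {0,1,2,4,8,10,12}
'b' @ 1: {1,2,3,4,8,9,10,11,12}  [accepting]
'a' @ 2: {1,2,3,4,8,9,10,11,12}  [accepting]
'c' @ 3: {1,2,3,4,5,6,8,9,10,11,12,13}  [accepting]
'c' @ 4: {1,2,3,4,5,6,7,8,9,10,11,12,13}  [accepting]
'b' @ 5: {1,2,3,4,7,8,9,10,11,12}  [accepting]
'c' @ 6: {1,2,3,4,5,6,8,9,10,11,12,13}  [accepting]
'b' @ 7: {1,2,3,4,7,8,9,10,11,12}  [accepting]
end set {1,2,3,4,7,8,9,10,11,12} — state 1 in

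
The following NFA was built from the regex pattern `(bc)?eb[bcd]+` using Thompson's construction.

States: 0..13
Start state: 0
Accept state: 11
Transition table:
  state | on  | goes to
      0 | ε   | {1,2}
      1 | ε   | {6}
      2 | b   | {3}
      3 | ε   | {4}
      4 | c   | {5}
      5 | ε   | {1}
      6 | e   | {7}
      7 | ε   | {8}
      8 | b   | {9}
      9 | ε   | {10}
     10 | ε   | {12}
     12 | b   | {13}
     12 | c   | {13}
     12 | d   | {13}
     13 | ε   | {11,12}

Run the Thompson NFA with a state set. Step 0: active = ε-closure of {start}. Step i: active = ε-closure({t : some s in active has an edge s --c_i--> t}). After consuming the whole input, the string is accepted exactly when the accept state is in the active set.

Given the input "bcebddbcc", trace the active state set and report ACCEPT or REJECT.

initial (ε-close {0}): {0,1,2,6}
'b' @ 1: {3,4}
'c' @ 2: {1,5,6}
'e' @ 3: {7,8}
'b' @ 4: {9,10,12}
'd' @ 5: {11,12,13}  [accepting]
'd' @ 6: {11,12,13}  [accepting]
'b' @ 7: {11,12,13}  [accepting]
'c' @ 8: {11,12,13}  [accepting]
'c' @ 9: {11,12,13}  [accepting]
end set {11,12,13} — state 11 in

Answer: ACCEPT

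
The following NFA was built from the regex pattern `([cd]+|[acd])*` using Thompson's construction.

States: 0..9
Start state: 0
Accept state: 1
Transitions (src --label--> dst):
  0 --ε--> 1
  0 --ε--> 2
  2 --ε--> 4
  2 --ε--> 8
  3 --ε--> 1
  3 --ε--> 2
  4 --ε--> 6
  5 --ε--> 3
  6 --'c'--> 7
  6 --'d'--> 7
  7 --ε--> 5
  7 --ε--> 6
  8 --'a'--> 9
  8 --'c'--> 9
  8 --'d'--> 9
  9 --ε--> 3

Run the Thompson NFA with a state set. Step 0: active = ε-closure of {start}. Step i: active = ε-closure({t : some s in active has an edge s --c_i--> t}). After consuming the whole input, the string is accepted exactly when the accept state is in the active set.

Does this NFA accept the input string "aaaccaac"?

start: ε-closure({0}) = {0,1,2,4,6,8}
'a' @ 1: {1,2,3,4,6,8,9}  ✓accept
'a' @ 2: {1,2,3,4,6,8,9}  ✓accept
'a' @ 3: {1,2,3,4,6,8,9}  ✓accept
'c' @ 4: {1,2,3,4,5,6,7,8,9}  ✓accept
'c' @ 5: {1,2,3,4,5,6,7,8,9}  ✓accept
'a' @ 6: {1,2,3,4,6,8,9}  ✓accept
'a' @ 7: {1,2,3,4,6,8,9}  ✓accept
'c' @ 8: {1,2,3,4,5,6,7,8,9}  ✓accept
end set {1,2,3,4,5,6,7,8,9} — state 1 in

Answer: ACCEPT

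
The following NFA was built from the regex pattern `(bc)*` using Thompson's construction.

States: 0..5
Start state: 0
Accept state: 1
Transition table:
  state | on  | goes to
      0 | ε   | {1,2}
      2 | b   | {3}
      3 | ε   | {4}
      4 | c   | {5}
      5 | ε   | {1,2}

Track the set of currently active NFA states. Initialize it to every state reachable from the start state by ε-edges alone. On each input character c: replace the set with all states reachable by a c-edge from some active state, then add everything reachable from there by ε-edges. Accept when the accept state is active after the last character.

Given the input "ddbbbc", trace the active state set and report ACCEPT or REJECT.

Answer: REJECT

Steps:
initial (ε-close {0}): {0,1,2}
'd' @ 1: {}  — dead — no transitions
rest 'dbbbc' ignored (set empty)
final: {}; accept 1 not in set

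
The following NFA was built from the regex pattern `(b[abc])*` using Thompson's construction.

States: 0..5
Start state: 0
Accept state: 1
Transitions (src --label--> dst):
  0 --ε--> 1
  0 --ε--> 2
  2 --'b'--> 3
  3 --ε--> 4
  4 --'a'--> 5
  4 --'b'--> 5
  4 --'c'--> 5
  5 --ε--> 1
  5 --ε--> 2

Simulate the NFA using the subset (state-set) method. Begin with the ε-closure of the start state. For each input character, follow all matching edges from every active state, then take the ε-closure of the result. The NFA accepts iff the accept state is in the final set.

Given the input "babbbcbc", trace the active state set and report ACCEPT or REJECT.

Answer: ACCEPT

Trace:
start: ε-closure({0}) = {0,1,2}
'b' @ 1: {3,4}
'a' @ 2: {1,2,5}  (accept∈set)
'b' @ 3: {3,4}
'b' @ 4: {1,2,5}  (accept∈set)
'b' @ 5: {3,4}
'c' @ 6: {1,2,5}  (accept∈set)
'b' @ 7: {3,4}
'c' @ 8: {1,2,5}  (accept∈set)
after full input: {1,2,5}  (accept=1 in)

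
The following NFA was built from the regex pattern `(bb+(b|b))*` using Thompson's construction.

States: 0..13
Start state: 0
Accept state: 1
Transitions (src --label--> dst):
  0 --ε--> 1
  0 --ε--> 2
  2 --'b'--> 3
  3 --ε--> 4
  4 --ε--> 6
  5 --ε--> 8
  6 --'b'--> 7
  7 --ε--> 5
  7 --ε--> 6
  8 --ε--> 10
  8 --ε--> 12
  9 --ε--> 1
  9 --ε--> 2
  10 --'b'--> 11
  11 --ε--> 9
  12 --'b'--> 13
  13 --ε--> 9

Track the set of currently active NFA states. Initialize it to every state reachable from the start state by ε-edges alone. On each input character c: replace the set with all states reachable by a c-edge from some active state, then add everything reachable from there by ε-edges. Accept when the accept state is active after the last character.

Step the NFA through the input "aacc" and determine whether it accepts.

Answer: REJECT

Derivation:
start: ε-closure({0}) = {0,1,2}
'a' @ 1: {}  — state set empty
rest 'acc' ignored (set empty)
after full input: {}  (accept=1 not in)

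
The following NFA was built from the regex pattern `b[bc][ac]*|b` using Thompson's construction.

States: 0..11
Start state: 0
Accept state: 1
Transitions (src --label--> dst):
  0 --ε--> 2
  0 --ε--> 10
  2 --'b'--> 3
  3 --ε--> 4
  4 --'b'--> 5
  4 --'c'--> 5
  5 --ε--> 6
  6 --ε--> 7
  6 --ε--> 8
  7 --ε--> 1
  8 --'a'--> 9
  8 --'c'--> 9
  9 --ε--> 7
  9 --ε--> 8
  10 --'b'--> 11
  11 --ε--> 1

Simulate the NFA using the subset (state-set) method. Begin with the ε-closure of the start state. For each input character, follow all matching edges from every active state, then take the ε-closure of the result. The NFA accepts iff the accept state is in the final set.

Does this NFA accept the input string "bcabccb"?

Answer: REJECT

Derivation:
S₀ = ε-closure({0}) = {0,2,10}
'b' @ 1: {1,3,4,11}  ✓accept
'c' @ 2: {1,5,6,7,8}  ✓accept
'a' @ 3: {1,7,8,9}  ✓accept
'b' @ 4: {}  — state set empty
rest 'ccb' ignored (set empty)
final: {}; accept 1 not in set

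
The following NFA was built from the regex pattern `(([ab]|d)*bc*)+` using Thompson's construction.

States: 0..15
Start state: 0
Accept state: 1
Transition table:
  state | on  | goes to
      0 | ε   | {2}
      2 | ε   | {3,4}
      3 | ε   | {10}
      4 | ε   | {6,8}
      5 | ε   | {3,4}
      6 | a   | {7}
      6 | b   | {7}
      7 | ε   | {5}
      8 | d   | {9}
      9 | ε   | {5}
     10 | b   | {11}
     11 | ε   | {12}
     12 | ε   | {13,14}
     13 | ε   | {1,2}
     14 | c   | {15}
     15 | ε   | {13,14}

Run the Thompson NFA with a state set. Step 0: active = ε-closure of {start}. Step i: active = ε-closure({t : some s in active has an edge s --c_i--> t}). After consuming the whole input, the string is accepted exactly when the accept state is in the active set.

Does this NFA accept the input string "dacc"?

S₀ = ε-closure({0}) = {0,2,3,4,6,8,10}
'd' @ 1: {3,4,5,6,8,9,10}
'a' @ 2: {3,4,5,6,7,8,10}
'c' @ 3: {}  — no active states
rest 'c' ignored (set empty)
after full input: {}  (accept=1 not in)

Answer: REJECT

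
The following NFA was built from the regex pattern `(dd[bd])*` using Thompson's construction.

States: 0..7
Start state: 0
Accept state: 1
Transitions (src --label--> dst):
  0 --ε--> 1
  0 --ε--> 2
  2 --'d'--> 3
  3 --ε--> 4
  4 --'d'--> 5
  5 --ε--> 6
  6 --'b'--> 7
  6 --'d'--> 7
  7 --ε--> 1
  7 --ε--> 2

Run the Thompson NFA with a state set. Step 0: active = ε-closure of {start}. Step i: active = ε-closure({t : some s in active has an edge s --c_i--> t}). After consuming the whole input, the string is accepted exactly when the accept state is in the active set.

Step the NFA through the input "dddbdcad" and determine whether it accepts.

initial (ε-close {0}): {0,1,2}
'd' @ 1: {3,4}
'd' @ 2: {5,6}
'd' @ 3: {1,2,7}  ✓accept
'b' @ 4: {}  — no active states
rest 'dcad' ignored (set empty)
after full input: {}  (accept=1 not in)

Answer: REJECT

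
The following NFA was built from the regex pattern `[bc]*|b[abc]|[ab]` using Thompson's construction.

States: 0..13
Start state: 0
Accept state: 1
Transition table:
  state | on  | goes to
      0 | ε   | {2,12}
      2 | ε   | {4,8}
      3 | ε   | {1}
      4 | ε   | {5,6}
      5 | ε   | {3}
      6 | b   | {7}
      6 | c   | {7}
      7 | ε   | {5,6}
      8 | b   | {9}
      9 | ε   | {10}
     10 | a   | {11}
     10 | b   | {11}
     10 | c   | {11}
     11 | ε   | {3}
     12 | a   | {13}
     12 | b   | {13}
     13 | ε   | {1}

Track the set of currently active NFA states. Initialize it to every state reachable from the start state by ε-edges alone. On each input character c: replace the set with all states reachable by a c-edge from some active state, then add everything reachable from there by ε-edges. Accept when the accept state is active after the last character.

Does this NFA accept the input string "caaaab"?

initial (ε-close {0}): {0,1,2,3,4,5,6,8,12}
'c' @ 1: {1,3,5,6,7}  (accept∈set)
'a' @ 2: {}  — dead — no transitions
rest 'aaab' ignored (set empty)
after full input: {}  (accept=1 not in)

Answer: REJECT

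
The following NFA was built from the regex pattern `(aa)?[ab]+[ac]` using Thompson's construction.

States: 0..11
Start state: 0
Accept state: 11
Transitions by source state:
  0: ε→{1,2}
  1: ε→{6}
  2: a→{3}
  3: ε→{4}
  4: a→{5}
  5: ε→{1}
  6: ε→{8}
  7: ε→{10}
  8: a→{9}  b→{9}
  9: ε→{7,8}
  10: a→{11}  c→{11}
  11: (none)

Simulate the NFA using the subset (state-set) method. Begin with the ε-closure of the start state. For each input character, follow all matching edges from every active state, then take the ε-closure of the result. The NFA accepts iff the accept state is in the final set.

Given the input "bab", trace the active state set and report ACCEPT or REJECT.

start: ε-closure({0}) = {0,1,2,6,8}
'b' @ 1: {7,8,9,10}
'a' @ 2: {7,8,9,10,11}  (accept∈set)
'b' @ 3: {7,8,9,10}
after full input: {7,8,9,10}  (accept=11 not in)

Answer: REJECT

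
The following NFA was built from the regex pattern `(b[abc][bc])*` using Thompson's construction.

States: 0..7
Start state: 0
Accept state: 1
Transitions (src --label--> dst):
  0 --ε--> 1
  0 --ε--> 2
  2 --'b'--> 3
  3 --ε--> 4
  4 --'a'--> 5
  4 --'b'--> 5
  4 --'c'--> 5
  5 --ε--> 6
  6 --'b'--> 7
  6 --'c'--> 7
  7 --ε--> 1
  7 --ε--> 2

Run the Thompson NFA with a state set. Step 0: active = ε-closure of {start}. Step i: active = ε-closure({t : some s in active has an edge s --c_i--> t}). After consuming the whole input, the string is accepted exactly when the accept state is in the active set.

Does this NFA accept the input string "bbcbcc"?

initial (ε-close {0}): {0,1,2}
'b' @ 1: {3,4}
'b' @ 2: {5,6}
'c' @ 3: {1,2,7}  ✓accept
'b' @ 4: {3,4}
'c' @ 5: {5,6}
'c' @ 6: {1,2,7}  ✓accept
end set {1,2,7} — state 1 in

Answer: ACCEPT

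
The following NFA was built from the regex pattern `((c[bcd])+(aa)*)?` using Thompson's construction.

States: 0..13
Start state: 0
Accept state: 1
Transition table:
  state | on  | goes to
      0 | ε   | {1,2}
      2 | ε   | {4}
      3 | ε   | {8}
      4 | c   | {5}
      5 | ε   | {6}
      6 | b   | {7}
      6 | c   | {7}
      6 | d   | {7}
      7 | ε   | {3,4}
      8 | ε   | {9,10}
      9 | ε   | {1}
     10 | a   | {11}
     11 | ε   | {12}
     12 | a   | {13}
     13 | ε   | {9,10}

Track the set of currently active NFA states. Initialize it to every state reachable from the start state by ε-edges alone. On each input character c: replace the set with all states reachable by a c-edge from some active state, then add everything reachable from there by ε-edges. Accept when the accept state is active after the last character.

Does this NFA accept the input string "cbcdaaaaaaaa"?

Answer: ACCEPT

Trace:
initial (ε-close {0}): {0,1,2,4}
'c' @ 1: {5,6}
'b' @ 2: {1,3,4,7,8,9,10}  [accepting]
'c' @ 3: {5,6}
'd' @ 4: {1,3,4,7,8,9,10}  [accepting]
'a' @ 5: {11,12}
'a' @ 6: {1,9,10,13}  [accepting]
'a' @ 7: {11,12}
'a' @ 8: {1,9,10,13}  [accepting]
'a' @ 9: {11,12}
'a' @ 10: {1,9,10,13}  [accepting]
'a' @ 11: {11,12}
'a' @ 12: {1,9,10,13}  [accepting]
after full input: {1,9,10,13}  (accept=1 in)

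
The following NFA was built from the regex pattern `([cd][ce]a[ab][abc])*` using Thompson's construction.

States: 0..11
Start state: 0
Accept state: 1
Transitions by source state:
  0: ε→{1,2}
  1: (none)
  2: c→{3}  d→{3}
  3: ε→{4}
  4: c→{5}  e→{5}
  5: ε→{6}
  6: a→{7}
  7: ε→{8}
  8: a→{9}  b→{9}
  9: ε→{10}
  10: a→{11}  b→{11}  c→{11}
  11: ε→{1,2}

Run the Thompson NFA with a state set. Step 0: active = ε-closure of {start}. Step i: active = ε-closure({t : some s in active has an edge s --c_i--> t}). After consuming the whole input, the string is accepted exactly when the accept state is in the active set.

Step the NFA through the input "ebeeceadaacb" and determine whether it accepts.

Answer: REJECT

Steps:
S₀ = ε-closure({0}) = {0,1,2}
'e' @ 1: {}  — dead — no transitions
rest 'beeceadaacb' ignored (set empty)
final: {}; accept 1 not in set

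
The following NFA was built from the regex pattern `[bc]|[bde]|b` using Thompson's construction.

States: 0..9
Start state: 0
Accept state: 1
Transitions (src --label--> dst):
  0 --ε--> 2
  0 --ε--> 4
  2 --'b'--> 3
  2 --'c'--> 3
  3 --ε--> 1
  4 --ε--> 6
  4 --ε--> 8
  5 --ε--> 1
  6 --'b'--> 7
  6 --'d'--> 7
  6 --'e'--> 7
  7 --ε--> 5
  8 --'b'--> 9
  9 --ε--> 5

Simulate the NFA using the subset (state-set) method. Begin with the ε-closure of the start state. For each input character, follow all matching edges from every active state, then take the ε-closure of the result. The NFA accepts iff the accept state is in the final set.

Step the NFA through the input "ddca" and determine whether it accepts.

Answer: REJECT

Derivation:
start: ε-closure({0}) = {0,2,4,6,8}
'd' @ 1: {1,5,7}  (accept∈set)
'd' @ 2: {}  — no active states
rest 'ca' ignored (set empty)
final: {}; accept 1 not in set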